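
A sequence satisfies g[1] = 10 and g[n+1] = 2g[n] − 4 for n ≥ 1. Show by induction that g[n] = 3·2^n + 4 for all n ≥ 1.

Base case: g[1] = 10, and 3·2^1 + 4 = 6 + 4 = 10.
Assume g[j] = 3·2^j + 4 for some j ≥ 1.
Then g[j+1] = 2g[j] − 4 = 2·(3·2^j + 4) − 4 = 6·2^j + 8 − 4 = 3·2^{j+1} + 4.
By induction, g[n] = 3·2^n + 4 for all n ≥ 1.

g[n] = 3·2^n + 4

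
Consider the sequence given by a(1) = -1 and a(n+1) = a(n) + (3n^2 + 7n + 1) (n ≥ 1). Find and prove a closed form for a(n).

Claim: a(n) = n^3 + 2n^2 − 2n − 2.

Base case: a(1) = -1, and 1^3 + 2·1^2 − 2·1 − 2 = -1.
Assume a(m) = m^3 + 2m^2 − 2m − 2.
Then a(m+1) = a(m) + (3m^2 + 7m + 1) = (m^3 + 2m^2 − 2m − 2) + (3m^2 + 7m + 1) = m^3 + 5m^2 + 5m − 1,
and (m+1)^3 + 2·(m+1)^2 − 2·(m+1) − 2 = m^3 + 5m^2 + 5m − 1.
By induction, a(n) = n^3 + 2n^2 − 2n − 2 for all n ≥ 1.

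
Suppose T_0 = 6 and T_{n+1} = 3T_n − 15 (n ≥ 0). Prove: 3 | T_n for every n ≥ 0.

Base case: T_0 = 6 = 3·2, so 3 | T_0.
Assume 3 | T_j, so T_j = 3t for some integer t.
Then T_{j+1} = 3T_j − 15 = 3·(3t) − 15 = 3(3t − 5), so 3 | T_{j+1}.
By induction, 3 | T_n for all n ≥ 0.

3 | T_n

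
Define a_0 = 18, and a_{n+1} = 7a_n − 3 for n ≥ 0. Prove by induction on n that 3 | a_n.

Base case: a_0 = 18 = 3·6, so 3 | a_0.
Assume 3 | a_k, so a_k = 3t for some integer t.
Then a_{k+1} = 7a_k − 3 = 7·(3t) − 3 = 3(7t − 1), so 3 | a_{k+1}.
By induction, 3 | a_n for all n ≥ 0.

3 | a_n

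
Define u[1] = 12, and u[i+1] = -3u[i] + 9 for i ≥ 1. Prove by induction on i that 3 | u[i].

Base case: u[1] = 12 = 3·4, so 3 | u[1].
Assume 3 | u[m], so u[m] = 3t for some integer t.
Then u[m+1] = -3u[m] + 9 = -3·(3t) + 9 = 3(-3t + 3), so 3 | u[m+1].
So the property holds for m+1, and by induction 3 | u[i] for all i ≥ 1.

3 | u[i]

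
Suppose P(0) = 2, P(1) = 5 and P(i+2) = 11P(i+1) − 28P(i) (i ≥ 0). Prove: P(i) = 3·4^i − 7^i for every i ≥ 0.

Base cases: P(0) = 2 and 3·4^0 − 7^0 = 2; P(1) = 5 and 3·4^1 − 7^1 = 5.
Assume P(j) = 3·4^j − 7^j for all 0 ≤ j ≤ r, where r ≥ 1.
Then P(r+1) = 11P(r) − 28P(r−1) = 11·(3·4^r − 7^r) − 28·(3·4^{r−1} − 7^{r−1}) = 3·(11·4 − 28)4^{r−1} − (11·7 − 28)7^{r−1} = 48·4^{r−1} − 49·7^{r−1} = 3·4^{r+1} − 7^{r+1}.
So the formula holds for r+1, and by strong induction P(i) = 3·4^i − 7^i for all i ≥ 0.

P(i) = 3·4^i − 7^i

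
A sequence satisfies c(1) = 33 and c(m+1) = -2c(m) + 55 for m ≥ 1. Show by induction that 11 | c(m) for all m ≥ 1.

Base case: c(1) = 33 = 11·3, so 11 | c(1).
Assume 11 | c(r), so c(r) = 11t for some integer t.
Then c(r+1) = -2c(r) + 55 = -2·(11t) + 55 = 11(-2t + 5), so 11 | c(r+1).
Hence 11 | c(m) for every m ≥ 1, by induction.

11 | c(m)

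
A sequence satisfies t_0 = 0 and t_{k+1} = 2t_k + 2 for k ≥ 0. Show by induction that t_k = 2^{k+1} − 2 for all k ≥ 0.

Base case: t_0 = 0, and 2^{0+1} − 2 = 2 − 2 = 0.
Assume t_r = 2^{r+1} − 2 for some r ≥ 0.
Then t_{r+1} = 2t_r + 2 = 2·(2^{r+1} − 2) + 2 = 2^{r+2} − 4 + 2 = 2^{r+2} − 2.
By induction, t_k = 2^{k+1} − 2 for all k ≥ 0.

t_k = 2^{k+1} − 2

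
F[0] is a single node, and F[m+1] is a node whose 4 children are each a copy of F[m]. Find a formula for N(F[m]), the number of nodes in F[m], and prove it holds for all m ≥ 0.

Claim: N(F[m]) = (4^{m+1} − 1)/3.

Base case: N(F[0]) = 1, and (4^{0+1} − 1)/3 = 1.
Assume N(F[j]) = (4^{j+1} − 1)/3.
Then N(F[j+1]) = 1 + 4N(F[j]) = 1 + 4·(4^{j+1} − 1)/3 = 1 + (4^{j+2} − 4)/3 = (3 + 4^{j+2} − 4)/3 = (4^{j+2} − 1)/3.
This completes the inductive step, so N(F[m]) = (4^{m+1} − 1)/3 for all m ≥ 0.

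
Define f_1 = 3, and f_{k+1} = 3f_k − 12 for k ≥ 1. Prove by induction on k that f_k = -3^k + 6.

Base case: f_1 = 3, and -3^1 + 6 = -3 + 6 = 3.
Assume f_m = -3^m + 6 for some m ≥ 1.
Then f_{m+1} = 3f_m − 12 = 3·(-3^m + 6) − 12 = -3^{m+1} + 18 − 12 = -3^{m+1} + 6.
Hence f_k = -3^k + 6 for every k ≥ 1, by induction.

f_k = -3^k + 6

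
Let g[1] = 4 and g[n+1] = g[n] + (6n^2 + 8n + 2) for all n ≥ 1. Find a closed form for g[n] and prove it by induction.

Claim: g[n] = 2n^3 + n^2 − n + 2.

Base case: g[1] = 4, and 2·1^3 + 1^2 − 1 + 2 = 4.
Assume g[j] = 2j^3 + j^2 − j + 2.
Then g[j+1] = g[j] + (6j^2 + 8j + 2) = (2j^3 + j^2 − j + 2) + (6j^2 + 8j + 2) = 2j^3 + 7j^2 + 7j + 4,
and 2·(j+1)^3 + (j+1)^2 − (j+1) + 2 = 2j^3 + 7j^2 + 7j + 4.
Hence g[n] = 2n^3 + n^2 − n + 2 for every n ≥ 1, by induction.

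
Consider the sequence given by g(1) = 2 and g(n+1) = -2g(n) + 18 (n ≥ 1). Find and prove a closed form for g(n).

Claim: g(n) = 2·(-2)^n + 6.

Base case: g(1) = 2, and 2·(-2)^1 + 6 = -4 + 6 = 2.
Assume g(k) = 2·(-2)^k + 6 for some k ≥ 1.
Then g(k+1) = -2g(k) + 18 = -2·(2·(-2)^k + 6) + 18 = -4·(-2)^k − 12 + 18 = 2·(-2)^{k+1} + 6.
So the formula holds for k+1, and by induction g(n) = 2·(-2)^n + 6 for all n ≥ 1.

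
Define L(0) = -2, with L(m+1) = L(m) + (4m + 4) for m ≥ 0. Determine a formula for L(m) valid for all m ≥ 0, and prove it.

Claim: L(m) = 2m^2 + 2m − 2.

Base case: L(0) = -2, and 2·0^2 + 2·0 − 2 = -2.
Assume L(k) = 2k^2 + 2k − 2.
Then L(k+1) = L(k) + (4k + 4) = (2k^2 + 2k − 2) + (4k + 4) = 2k^2 + 6k + 2,
and 2·(k+1)^2 + 2·(k+1) − 2 = 2k^2 + 6k + 2.
Hence L(m) = 2m^2 + 2m − 2 for every m ≥ 0, by induction.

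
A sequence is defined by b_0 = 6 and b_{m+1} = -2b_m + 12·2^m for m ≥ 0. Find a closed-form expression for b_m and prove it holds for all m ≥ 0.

Claim: b_m = 3·(-2)^m + 3·2^m.

Base case: b_0 = 6, and 3·(-2)^0 + 3·2^0 = 3 + 3 = 6.
Assume b_k = 3·(-2)^k + 3·2^k for some k ≥ 0.
Then b_{k+1} = -2b_k + 12·2^k = -2·(3·(-2)^k + 3·2^k) + 12·2^k = 3·(-2)^{k+1} − 6·2^k + 12·2^k = 3·(-2)^{k+1} + 6·2^k = 3·(-2)^{k+1} + 3·2^{k+1}.
This completes the inductive step, so b_m = 3·(-2)^m + 3·2^m for all m ≥ 0.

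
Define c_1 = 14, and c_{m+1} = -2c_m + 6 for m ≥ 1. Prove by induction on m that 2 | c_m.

Base case: c_1 = 14 = 2·7, so 2 | c_1.
Assume 2 | c_r, so c_r = 2t for some integer t.
Then c_{r+1} = -2c_r + 6 = -2·(2t) + 6 = 2(-2t + 3), so 2 | c_{r+1}.
By induction, 2 | c_m for all m ≥ 1.

2 | c_m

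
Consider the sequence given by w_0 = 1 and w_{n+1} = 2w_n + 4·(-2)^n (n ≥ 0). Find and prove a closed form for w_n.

Claim: w_n = 2·2^n − (-2)^n.

Base case: w_0 = 1, and 2·2^0 − (-2)^0 = 2 − 1 = 1.
Assume w_j = 2·2^j − (-2)^j for some j ≥ 0.
Then w_{j+1} = 2w_j + 4·(-2)^j = 2·(2·2^j − (-2)^j) + 4·(-2)^j = 2·2^{j+1} − 2·(-2)^j + 4·(-2)^j = 2·2^{j+1} + 2·(-2)^j = 2·2^{j+1} − (-2)^{j+1}.
Hence w_n = 2·2^n − (-2)^n for every n ≥ 0, by induction.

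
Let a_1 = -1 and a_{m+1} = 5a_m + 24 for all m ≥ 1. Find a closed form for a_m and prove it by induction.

Claim: a_m = 5^m − 6.

Base case: a_1 = -1, and 5^1 − 6 = 5 − 6 = -1.
Assume a_k = 5^k − 6 for some k ≥ 1.
Then a_{k+1} = 5a_k + 24 = 5·(5^k − 6) + 24 = 5^{k+1} − 30 + 24 = 5^{k+1} − 6.
By induction, a_m = 5^m − 6 for all m ≥ 1.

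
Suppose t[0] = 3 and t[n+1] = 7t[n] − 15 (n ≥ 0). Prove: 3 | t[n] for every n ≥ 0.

Base case: t[0] = 3 = 3·1, so 3 | t[0].
Assume 3 | t[r], so t[r] = 3s for some integer s.
Then t[r+1] = 7t[r] − 15 = 7·(3s) − 15 = 3(7s − 5), so 3 | t[r+1].
So the property holds for r+1, and by induction 3 | t[n] for all n ≥ 0.

3 | t[n]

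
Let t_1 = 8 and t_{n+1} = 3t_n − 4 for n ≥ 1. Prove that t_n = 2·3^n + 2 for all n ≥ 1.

Base case: t_1 = 8, and 2·3^1 + 2 = 6 + 2 = 8.
Assume t_m = 2·3^m + 2 for some m ≥ 1.
Then t_{m+1} = 3t_m − 4 = 3·(2·3^m + 2) − 4 = 6·3^m + 6 − 4 = 2·3^{m+1} + 2.
So the formula holds for m+1, and by induction t_n = 2·3^n + 2 for all n ≥ 1.

t_n = 2·3^n + 2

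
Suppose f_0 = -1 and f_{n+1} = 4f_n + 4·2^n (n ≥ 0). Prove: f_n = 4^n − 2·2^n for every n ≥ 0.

Base case: f_0 = -1, and 4^0 − 2·2^0 = 1 − 2 = -1.
Assume f_j = 4^j − 2·2^j for some j ≥ 0.
Then f_{j+1} = 4f_j + 4·2^j = 4·(4^j − 2·2^j) + 4·2^j = 4^{j+1} − 8·2^j + 4·2^j = 4^{j+1} − 4·2^j = 4^{j+1} − 2·2^{j+1}.
This completes the inductive step, so f_n = 4^n − 2·2^n for all n ≥ 0.

f_n = 4^n − 2·2^n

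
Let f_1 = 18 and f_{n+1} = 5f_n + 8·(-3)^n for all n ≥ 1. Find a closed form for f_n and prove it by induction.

Claim: f_n = 3·5^n − (-3)^n.

Base case: f_1 = 18, and 3·5^1 − (-3)^1 = 15 + 3 = 18.
Assume f_r = 3·5^r − (-3)^r for some r ≥ 1.
Then f_{r+1} = 5f_r + 8·(-3)^r = 5·(3·5^r − (-3)^r) + 8·(-3)^r = 3·5^{r+1} − 5·(-3)^r + 8·(-3)^r = 3·5^{r+1} + 3·(-3)^r = 3·5^{r+1} − (-3)^{r+1}.
Hence f_n = 3·5^n − (-3)^n for every n ≥ 1, by induction.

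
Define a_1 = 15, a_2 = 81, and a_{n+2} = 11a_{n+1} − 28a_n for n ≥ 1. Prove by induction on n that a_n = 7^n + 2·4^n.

Base cases: a_1 = 15 and 7^1 + 2·4^1 = 15; a_2 = 81 and 7^2 + 2·4^2 = 81.
Assume a_j = 7^j + 2·4^j for all 1 ≤ j ≤ r, where r ≥ 2.
Then a_{r+1} = 11a_r − 28a_{r−1} = 11·(7^r + 2·4^r) − 28·(7^{r−1} + 2·4^{r−1}) = (11·7 − 28)7^{r−1} + 2·(11·4 − 28)4^{r−1} = 49·7^{r−1} + 32·4^{r−1} = 7^{r+1} + 2·4^{r+1}.
This completes the inductive step, so a_n = 7^n + 2·4^n for all n ≥ 1.

a_n = 7^n + 2·4^n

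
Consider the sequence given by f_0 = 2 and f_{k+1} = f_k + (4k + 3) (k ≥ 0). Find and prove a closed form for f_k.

Claim: f_k = 2k^2 + k + 2.

Base case: f_0 = 2, and 2·0^2 + 0 + 2 = 2.
Assume f_r = 2r^2 + r + 2.
Then f_{r+1} = f_r + (4r + 3) = (2r^2 + r + 2) + (4r + 3) = 2r^2 + 5r + 5,
and 2·(r+1)^2 + (r+1) + 2 = 2r^2 + 5r + 5.
This completes the inductive step, so f_k = 2k^2 + k + 2 for all k ≥ 0.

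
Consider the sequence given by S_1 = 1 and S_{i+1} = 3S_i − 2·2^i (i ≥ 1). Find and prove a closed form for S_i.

Claim: S_i = -3^i + 2·2^i.

Base case: S_1 = 1, and -3^1 + 2·2^1 = -3 + 4 = 1.
Assume S_r = -3^r + 2·2^r for some r ≥ 1.
Then S_{r+1} = 3S_r − 2·2^r = 3·(-3^r + 2·2^r) − 2·2^r = -3^{r+1} + 6·2^r − 2·2^r = -3^{r+1} + 4·2^r = -3^{r+1} + 2·2^{r+1}.
This completes the inductive step, so S_i = -3^i + 2·2^i for all i ≥ 1.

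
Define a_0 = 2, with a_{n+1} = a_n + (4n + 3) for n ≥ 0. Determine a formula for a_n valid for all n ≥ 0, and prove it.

Claim: a_n = 2n^2 + n + 2.

Base case: a_0 = 2, and 2·0^2 + 0 + 2 = 2.
Assume a_j = 2j^2 + j + 2.
Then a_{j+1} = a_j + (4j + 3) = (2j^2 + j + 2) + (4j + 3) = 2j^2 + 5j + 5,
and 2·(j+1)^2 + (j+1) + 2 = 2j^2 + 5j + 5.
By induction, a_n = 2n^2 + n + 2 for all n ≥ 0.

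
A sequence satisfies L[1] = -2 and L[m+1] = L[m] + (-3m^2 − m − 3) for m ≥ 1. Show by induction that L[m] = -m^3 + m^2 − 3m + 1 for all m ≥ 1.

Base case: L[1] = -2, and -1^3 + 1^2 − 3·1 + 1 = -2.
Assume L[k] = -k^3 + k^2 − 3k + 1.
Then L[k+1] = L[k] + (-3k^2 − k − 3) = (-k^3 + k^2 − 3k + 1) + (-3k^2 − k − 3) = -k^3 − 2k^2 − 4k − 2,
and -(k+1)^3 + (k+1)^2 − 3·(k+1) + 1 = -k^3 − 2k^2 − 4k − 2.
This completes the inductive step, so L[m] = -m^3 + m^2 − 3m + 1 for all m ≥ 1.

L[m] = -m^3 + m^2 − 3m + 1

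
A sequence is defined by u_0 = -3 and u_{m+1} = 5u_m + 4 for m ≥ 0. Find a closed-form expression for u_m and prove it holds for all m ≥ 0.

Claim: u_m = -2·5^m − 1.

Base case: u_0 = -3, and -2·5^0 − 1 = -2 − 1 = -3.
Assume u_k = -2·5^k − 1 for some k ≥ 0.
Then u_{k+1} = 5u_k + 4 = 5·(-2·5^k − 1) + 4 = -10·5^k − 5 + 4 = -2·5^{k+1} − 1.
This completes the inductive step, so u_m = -2·5^m − 1 for all m ≥ 0.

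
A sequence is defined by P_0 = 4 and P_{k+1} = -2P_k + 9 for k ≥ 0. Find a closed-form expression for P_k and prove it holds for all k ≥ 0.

Claim: P_k = (-2)^k + 3.

Base case: P_0 = 4, and (-2)^0 + 3 = 1 + 3 = 4.
Assume P_r = (-2)^r + 3 for some r ≥ 0.
Then P_{r+1} = -2P_r + 9 = -2·((-2)^r + 3) + 9 = -2·(-2)^r − 6 + 9 = (-2)^{r+1} + 3.
By induction, P_k = (-2)^k + 3 for all k ≥ 0.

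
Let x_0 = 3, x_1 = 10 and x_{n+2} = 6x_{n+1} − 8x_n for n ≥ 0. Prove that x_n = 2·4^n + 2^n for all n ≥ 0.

Base cases: x_0 = 3 and 2·4^0 + 2^0 = 3; x_1 = 10 and 2·4^1 + 2^1 = 10.
Assume x_j = 2·4^j + 2^j for all 0 ≤ j ≤ r, where r ≥ 1.
Then x_{r+1} = 6x_r − 8x_{r−1} = 6·(2·4^r + 2^r) − 8·(2·4^{r−1} + 2^{r−1}) = 2·(6·4 − 8)4^{r−1} + (6·2 − 8)2^{r−1} = 32·4^{r−1} + 4·2^{r−1} = 2·4^{r+1} + 2^{r+1}.
This completes the inductive step, so x_n = 2·4^n + 2^n for all n ≥ 0.

x_n = 2·4^n + 2^n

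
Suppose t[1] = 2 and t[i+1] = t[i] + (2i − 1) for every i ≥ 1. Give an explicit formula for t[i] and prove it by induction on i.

Claim: t[i] = i^2 − 2i + 3.

Base case: t[1] = 2, and 1^2 − 2·1 + 3 = 2.
Assume t[k] = k^2 − 2k + 3.
Then t[k+1] = t[k] + (2k − 1) = (k^2 − 2k + 3) + (2k − 1) = k^2 + 2,
and (k+1)^2 − 2·(k+1) + 3 = k^2 + 2.
Hence t[i] = i^2 − 2i + 3 for every i ≥ 1, by induction.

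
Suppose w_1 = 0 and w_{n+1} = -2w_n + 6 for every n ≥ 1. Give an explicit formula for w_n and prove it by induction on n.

Claim: w_n = (-2)^n + 2.

Base case: w_1 = 0, and (-2)^1 + 2 = -2 + 2 = 0.
Assume w_m = (-2)^m + 2 for some m ≥ 1.
Then w_{m+1} = -2w_m + 6 = -2·((-2)^m + 2) + 6 = -2·(-2)^m − 4 + 6 = (-2)^{m+1} + 2.
By induction, w_n = (-2)^n + 2 for all n ≥ 1.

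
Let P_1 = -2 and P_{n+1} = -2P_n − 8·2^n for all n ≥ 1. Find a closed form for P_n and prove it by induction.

Claim: P_n = -(-2)^n − 2·2^n.

Base case: P_1 = -2, and -(-2)^1 − 2·2^1 = 2 − 4 = -2.
Assume P_k = -(-2)^k − 2·2^k for some k ≥ 1.
Then P_{k+1} = -2P_k − 8·2^k = -2·(-(-2)^k − 2·2^k) − 8·2^k = -(-2)^{k+1} + 4·2^k − 8·2^k = -(-2)^{k+1} − 4·2^k = -(-2)^{k+1} − 2·2^{k+1}.
This completes the inductive step, so P_n = -(-2)^n − 2·2^n for all n ≥ 1.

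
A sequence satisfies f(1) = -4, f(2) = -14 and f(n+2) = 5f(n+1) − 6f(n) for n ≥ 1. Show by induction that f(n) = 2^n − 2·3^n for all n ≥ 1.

Base cases: f(1) = -4 and 2^1 − 2·3^1 = -4; f(2) = -14 and 2^2 − 2·3^2 = -14.
Assume f(j) = 2^j − 2·3^j for all 1 ≤ j ≤ r, where r ≥ 2.
Then f(r+1) = 5f(r) − 6f(r−1) = 5·(2^r − 2·3^r) − 6·(2^{r−1} − 2·3^{r−1}) = (5·2 − 6)2^{r−1} − 2·(5·3 − 6)3^{r−1} = 4·2^{r−1} − 18·3^{r−1} = 2^{r+1} − 2·3^{r+1}.
Hence f(n) = 2^n − 2·3^n for every n ≥ 1, by strong induction.

f(n) = 2^n − 2·3^n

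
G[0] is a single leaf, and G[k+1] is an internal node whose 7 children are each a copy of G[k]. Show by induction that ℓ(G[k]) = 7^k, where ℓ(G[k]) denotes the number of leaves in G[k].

Base case: ℓ(G[0]) = 1, and 7^0 = 1.
Assume ℓ(G[m]) = 7^m.
Then ℓ(G[m+1]) = 7·ℓ(G[m]) = 7·7^m = 7^{m+1}.
By induction, ℓ(G[k]) = 7^k for all k ≥ 0.

ℓ(G[k]) = 7^k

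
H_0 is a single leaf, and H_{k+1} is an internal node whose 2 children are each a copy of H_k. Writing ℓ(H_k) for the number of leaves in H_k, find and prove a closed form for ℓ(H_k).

Claim: ℓ(H_k) = 2^k.

Base case: ℓ(H_0) = 1, and 2^0 = 1.
Assume ℓ(H_m) = 2^m.
Then ℓ(H_{m+1}) = 2·ℓ(H_m) = 2·2^m = 2^{m+1}.
So the formula holds for m+1, and by induction ℓ(H_k) = 2^k for all k ≥ 0.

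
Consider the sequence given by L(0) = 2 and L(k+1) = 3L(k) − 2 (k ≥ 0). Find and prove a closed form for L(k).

Claim: L(k) = 3^k + 1.

Base case: L(0) = 2, and 3^0 + 1 = 1 + 1 = 2.
Assume L(j) = 3^j + 1 for some j ≥ 0.
Then L(j+1) = 3L(j) − 2 = 3·(3^j + 1) − 2 = 3^{j+1} + 3 − 2 = 3^{j+1} + 1.
By induction, L(k) = 3^k + 1 for all k ≥ 0.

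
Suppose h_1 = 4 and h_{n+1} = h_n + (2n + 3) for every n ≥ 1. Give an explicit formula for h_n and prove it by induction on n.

Claim: h_n = n^2 + 2n + 1.

Base case: h_1 = 4, and 1^2 + 2·1 + 1 = 4.
Assume h_j = j^2 + 2j + 1.
Then h_{j+1} = h_j + (2j + 3) = (j^2 + 2j + 1) + (2j + 3) = j^2 + 4j + 4,
and (j+1)^2 + 2·(j+1) + 1 = j^2 + 4j + 4.
This completes the inductive step, so h_n = n^2 + 2n + 1 for all n ≥ 1.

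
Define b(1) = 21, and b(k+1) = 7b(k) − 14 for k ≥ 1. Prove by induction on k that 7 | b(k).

Base case: b(1) = 21 = 7·3, so 7 | b(1).
Assume 7 | b(j), so b(j) = 7t for some integer t.
Then b(j+1) = 7b(j) − 14 = 7·(7t) − 14 = 7(7t − 2), so 7 | b(j+1).
This completes the inductive step, so 7 | b(k) for all k ≥ 1.

7 | b(k)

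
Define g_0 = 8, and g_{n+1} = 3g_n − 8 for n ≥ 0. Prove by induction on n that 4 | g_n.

Base case: g_0 = 8 = 4·2, so 4 | g_0.
Assume 4 | g_r, so g_r = 4t for some integer t.
Then g_{r+1} = 3g_r − 8 = 3·(4t) − 8 = 4(3t − 2), so 4 | g_{r+1}.
So the property holds for r+1, and by induction 4 | g_n for all n ≥ 0.

4 | g_n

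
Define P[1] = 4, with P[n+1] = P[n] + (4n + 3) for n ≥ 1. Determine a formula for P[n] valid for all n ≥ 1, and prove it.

Claim: P[n] = 2n^2 + n + 1.

Base case: P[1] = 4, and 2·1^2 + 1 + 1 = 4.
Assume P[k] = 2k^2 + k + 1.
Then P[k+1] = P[k] + (4k + 3) = (2k^2 + k + 1) + (4k + 3) = 2k^2 + 5k + 4,
and 2·(k+1)^2 + (k+1) + 1 = 2k^2 + 5k + 4.
This completes the inductive step, so P[n] = 2n^2 + n + 1 for all n ≥ 1.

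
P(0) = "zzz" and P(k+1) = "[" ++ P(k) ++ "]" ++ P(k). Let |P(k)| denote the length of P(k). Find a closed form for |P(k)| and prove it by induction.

Claim: |P(k)| = 5·2^k − 2.

Base case: |P(0)| = 3, and 5·2^0 − 2 = 3.
Assume |P(m)| = 5·2^m − 2.
Then |P(m+1)| = 1 + |P(m)| + 1 + |P(m)| = 2|P(m)| + 2 = 2(5·2^m − 2) + 2 = 5·2^{m+1} − 4 + 2 = 5·2^{m+1} − 2.
Hence |P(k)| = 5·2^k − 2 for every k ≥ 0, by induction.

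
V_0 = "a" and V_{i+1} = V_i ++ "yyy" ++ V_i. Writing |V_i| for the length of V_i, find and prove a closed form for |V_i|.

Claim: |V_i| = 2^{i+2} − 3.

Base case: |V_0| = 1, and 2^{0+2} − 3 = 1.
Assume |V_j| = 2^{j+2} − 3.
Then |V_{j+1}| = |V_j| + 3 + |V_j| = 2|V_j| + 3 = 2(2^{j+2} − 3) + 3 = 2^{j+3} − 6 + 3 = 2^{j+3} − 3.
Hence |V_i| = 2^{i+2} − 3 for every i ≥ 0, by induction.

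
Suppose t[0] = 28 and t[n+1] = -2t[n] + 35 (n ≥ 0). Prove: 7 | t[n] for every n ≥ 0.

Base case: t[0] = 28 = 7·4, so 7 | t[0].
Assume 7 | t[m], so t[m] = 7s for some integer s.
Then t[m+1] = -2t[m] + 35 = -2·(7s) + 35 = 7(-2s + 5), so 7 | t[m+1].
This completes the inductive step, so 7 | t[n] for all n ≥ 0.

7 | t[n]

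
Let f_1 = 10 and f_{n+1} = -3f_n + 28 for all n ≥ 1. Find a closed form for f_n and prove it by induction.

Claim: f_n = -(-3)^n + 7.

Base case: f_1 = 10, and -(-3)^1 + 7 = 3 + 7 = 10.
Assume f_k = -(-3)^k + 7 for some k ≥ 1.
Then f_{k+1} = -3f_k + 28 = -3·(-(-3)^k + 7) + 28 = 3·(-3)^k − 21 + 28 = -(-3)^{k+1} + 7.
This completes the inductive step, so f_n = -(-3)^n + 7 for all n ≥ 1.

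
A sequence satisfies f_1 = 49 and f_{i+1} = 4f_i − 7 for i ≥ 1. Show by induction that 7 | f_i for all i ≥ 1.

Base case: f_1 = 49 = 7·7, so 7 | f_1.
Assume 7 | f_m, so f_m = 7t for some integer t.
Then f_{m+1} = 4f_m − 7 = 4·(7t) − 7 = 7(4t − 1), so 7 | f_{m+1}.
This completes the inductive step, so 7 | f_i for all i ≥ 1.

7 | f_i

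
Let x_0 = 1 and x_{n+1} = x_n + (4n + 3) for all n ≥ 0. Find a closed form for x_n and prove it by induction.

Claim: x_n = 2n^2 + n + 1.

Base case: x_0 = 1, and 2·0^2 + 0 + 1 = 1.
Assume x_k = 2k^2 + k + 1.
Then x_{k+1} = x_k + (4k + 3) = (2k^2 + k + 1) + (4k + 3) = 2k^2 + 5k + 4,
and 2·(k+1)^2 + (k+1) + 1 = 2k^2 + 5k + 4.
This completes the inductive step, so x_n = 2n^2 + n + 1 for all n ≥ 0.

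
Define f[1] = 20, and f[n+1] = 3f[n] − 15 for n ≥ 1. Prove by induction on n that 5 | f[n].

Base case: f[1] = 20 = 5·4, so 5 | f[1].
Assume 5 | f[m], so f[m] = 5t for some integer t.
Then f[m+1] = 3f[m] − 15 = 3·(5t) − 15 = 5(3t − 3), so 5 | f[m+1].
So the property holds for m+1, and by induction 5 | f[n] for all n ≥ 1.

5 | f[n]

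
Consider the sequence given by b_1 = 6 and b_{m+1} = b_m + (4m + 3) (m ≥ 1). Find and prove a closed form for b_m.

Claim: b_m = 2m^2 + m + 3.

Base case: b_1 = 6, and 2·1^2 + 1 + 3 = 6.
Assume b_r = 2r^2 + r + 3.
Then b_{r+1} = b_r + (4r + 3) = (2r^2 + r + 3) + (4r + 3) = 2r^2 + 5r + 6,
and 2·(r+1)^2 + (r+1) + 3 = 2r^2 + 5r + 6.
This completes the inductive step, so b_m = 2m^2 + m + 3 for all m ≥ 1.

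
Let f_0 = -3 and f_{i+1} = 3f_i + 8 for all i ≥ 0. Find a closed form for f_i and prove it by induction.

Claim: f_i = 3^i − 4.

Base case: f_0 = -3, and 3^0 − 4 = 1 − 4 = -3.
Assume f_j = 3^j − 4 for some j ≥ 0.
Then f_{j+1} = 3f_j + 8 = 3·(3^j − 4) + 8 = 3^{j+1} − 12 + 8 = 3^{j+1} − 4.
This completes the inductive step, so f_i = 3^i − 4 for all i ≥ 0.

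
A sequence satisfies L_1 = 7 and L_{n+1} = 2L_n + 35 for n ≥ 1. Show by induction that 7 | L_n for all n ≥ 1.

Base case: L_1 = 7 = 7·1, so 7 | L_1.
Assume 7 | L_j, so L_j = 7t for some integer t.
Then L_{j+1} = 2L_j + 35 = 2·(7t) + 35 = 7(2t + 5), so 7 | L_{j+1}.
So the property holds for j+1, and by induction 7 | L_n for all n ≥ 1.

7 | L_n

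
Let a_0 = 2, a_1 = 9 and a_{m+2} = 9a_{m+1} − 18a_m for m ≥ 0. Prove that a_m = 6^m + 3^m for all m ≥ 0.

Base cases: a_0 = 2 and 6^0 + 3^0 = 2; a_1 = 9 and 6^1 + 3^1 = 9.
Assume a_j = 6^j + 3^j for all 0 ≤ j ≤ k, where k ≥ 1.
Then a_{k+1} = 9a_k − 18a_{k−1} = 9·(6^k + 3^k) − 18·(6^{k−1} + 3^{k−1}) = (9·6 − 18)6^{k−1} + (9·3 − 18)3^{k−1} = 36·6^{k−1} + 9·3^{k−1} = 6^{k+1} + 3^{k+1}.
By strong induction, a_m = 6^m + 3^m for all m ≥ 0.

a_m = 6^m + 3^m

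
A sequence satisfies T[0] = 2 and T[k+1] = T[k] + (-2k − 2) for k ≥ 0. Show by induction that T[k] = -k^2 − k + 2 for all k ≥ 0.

Base case: T[0] = 2, and -0^2 − 0 + 2 = 2.
Assume T[r] = -r^2 − r + 2.
Then T[r+1] = T[r] + (-2r − 2) = (-r^2 − r + 2) + (-2r − 2) = -r^2 − 3r,
and -(r+1)^2 − (r+1) + 2 = -r^2 − 3r.
By induction, T[k] = -k^2 − k + 2 for all k ≥ 0.

T[k] = -k^2 − k + 2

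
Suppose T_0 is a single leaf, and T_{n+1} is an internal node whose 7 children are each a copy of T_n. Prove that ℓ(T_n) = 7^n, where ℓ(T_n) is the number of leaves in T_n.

Base case: ℓ(T_0) = 1, and 7^0 = 1.
Assume ℓ(T_k) = 7^k.
Then ℓ(T_{k+1}) = 7·ℓ(T_k) = 7·7^k = 7^{k+1}.
By induction, ℓ(T_n) = 7^n for all n ≥ 0.

ℓ(T_n) = 7^n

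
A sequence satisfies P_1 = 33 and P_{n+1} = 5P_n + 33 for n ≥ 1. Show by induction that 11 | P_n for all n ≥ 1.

Base case: P_1 = 33 = 11·3, so 11 | P_1.
Assume 11 | P_r, so P_r = 11t for some integer t.
Then P_{r+1} = 5P_r + 33 = 5·(11t) + 33 = 11(5t + 3), so 11 | P_{r+1}.
So the property holds for r+1, and by induction 11 | P_n for all n ≥ 1.

11 | P_n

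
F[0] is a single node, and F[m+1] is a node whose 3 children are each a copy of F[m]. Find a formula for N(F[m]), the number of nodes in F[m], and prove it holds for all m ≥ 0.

Claim: N(F[m]) = (3^{m+1} − 1)/2.

Base case: N(F[0]) = 1, and (3^{0+1} − 1)/2 = 1.
Assume N(F[r]) = (3^{r+1} − 1)/2.
Then N(F[r+1]) = 1 + 3N(F[r]) = 1 + 3·(3^{r+1} − 1)/2 = 1 + (3^{r+2} − 3)/2 = (2 + 3^{r+2} − 3)/2 = (3^{r+2} − 1)/2.
So the formula holds for r+1, and by induction N(F[m]) = (3^{m+1} − 1)/2 for all m ≥ 0.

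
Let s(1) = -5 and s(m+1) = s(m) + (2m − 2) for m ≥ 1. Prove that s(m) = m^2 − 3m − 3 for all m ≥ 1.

Base case: s(1) = -5, and 1^2 − 3·1 − 3 = -5.
Assume s(r) = r^2 − 3r − 3.
Then s(r+1) = s(r) + (2r − 2) = (r^2 − 3r − 3) + (2r − 2) = r^2 − r − 5,
and (r+1)^2 − 3·(r+1) − 3 = r^2 − r − 5.
This completes the inductive step, so s(m) = m^2 − 3m − 3 for all m ≥ 1.

s(m) = m^2 − 3m − 3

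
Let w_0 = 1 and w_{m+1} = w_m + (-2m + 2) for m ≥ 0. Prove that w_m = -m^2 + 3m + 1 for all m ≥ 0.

Base case: w_0 = 1, and -0^2 + 3·0 + 1 = 1.
Assume w_j = -j^2 + 3j + 1.
Then w_{j+1} = w_j + (-2j + 2) = (-j^2 + 3j + 1) + (-2j + 2) = -j^2 + j + 3,
and -(j+1)^2 + 3·(j+1) + 1 = -j^2 + j + 3.
Hence w_m = -m^2 + 3m + 1 for every m ≥ 0, by induction.

w_m = -m^2 + 3m + 1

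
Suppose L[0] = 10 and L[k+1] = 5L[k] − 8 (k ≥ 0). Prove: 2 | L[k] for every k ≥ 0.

Base case: L[0] = 10 = 2·5, so 2 | L[0].
Assume 2 | L[j], so L[j] = 2t for some integer t.
Then L[j+1] = 5L[j] − 8 = 5·(2t) − 8 = 2(5t − 4), so 2 | L[j+1].
By induction, 2 | L[k] for all k ≥ 0.

2 | L[k]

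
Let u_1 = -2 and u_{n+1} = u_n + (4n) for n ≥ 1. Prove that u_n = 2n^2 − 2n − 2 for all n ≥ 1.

Base case: u_1 = -2, and 2·1^2 − 2·1 − 2 = -2.
Assume u_m = 2m^2 − 2m − 2.
Then u_{m+1} = u_m + (4m) = (2m^2 − 2m − 2) + (4m) = 2m^2 + 2m − 2,
and 2·(m+1)^2 − 2·(m+1) − 2 = 2m^2 + 2m − 2.
By induction, u_n = 2n^2 − 2n − 2 for all n ≥ 1.

u_n = 2n^2 − 2n − 2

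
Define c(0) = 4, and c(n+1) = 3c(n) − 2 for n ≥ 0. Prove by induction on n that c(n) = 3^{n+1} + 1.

Base case: c(0) = 4, and 3^{0+1} + 1 = 3 + 1 = 4.
Assume c(j) = 3^{j+1} + 1 for some j ≥ 0.
Then c(j+1) = 3c(j) − 2 = 3·(3^{j+1} + 1) − 2 = 3^{j+2} + 3 − 2 = 3^{j+2} + 1.
Hence c(n) = 3^{n+1} + 1 for every n ≥ 0, by induction.

c(n) = 3^{n+1} + 1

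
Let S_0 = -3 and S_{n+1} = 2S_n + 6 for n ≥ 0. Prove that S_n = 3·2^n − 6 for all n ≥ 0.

Base case: S_0 = -3, and 3·2^0 − 6 = 3 − 6 = -3.
Assume S_j = 3·2^j − 6 for some j ≥ 0.
Then S_{j+1} = 2S_j + 6 = 2·(3·2^j − 6) + 6 = 6·2^j − 12 + 6 = 3·2^{j+1} − 6.
By induction, S_n = 3·2^n − 6 for all n ≥ 0.

S_n = 3·2^n − 6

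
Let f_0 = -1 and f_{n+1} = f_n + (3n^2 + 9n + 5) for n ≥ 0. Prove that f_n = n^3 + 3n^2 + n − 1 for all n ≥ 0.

Base case: f_0 = -1, and 0^3 + 3·0^2 + 0 − 1 = -1.
Assume f_m = m^3 + 3m^2 + m − 1.
Then f_{m+1} = f_m + (3m^2 + 9m + 5) = (m^3 + 3m^2 + m − 1) + (3m^2 + 9m + 5) = m^3 + 6m^2 + 10m + 4,
and (m+1)^3 + 3·(m+1)^2 + (m+1) − 1 = m^3 + 6m^2 + 10m + 4.
By induction, f_n = n^3 + 3n^2 + n − 1 for all n ≥ 0.

f_n = n^3 + 3n^2 + n − 1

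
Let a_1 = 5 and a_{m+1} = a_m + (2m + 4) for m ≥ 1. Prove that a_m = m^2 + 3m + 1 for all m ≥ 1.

Base case: a_1 = 5, and 1^2 + 3·1 + 1 = 5.
Assume a_j = j^2 + 3j + 1.
Then a_{j+1} = a_j + (2j + 4) = (j^2 + 3j + 1) + (2j + 4) = j^2 + 5j + 5,
and (j+1)^2 + 3·(j+1) + 1 = j^2 + 5j + 5.
Hence a_m = m^2 + 3m + 1 for every m ≥ 1, by induction.

a_m = m^2 + 3m + 1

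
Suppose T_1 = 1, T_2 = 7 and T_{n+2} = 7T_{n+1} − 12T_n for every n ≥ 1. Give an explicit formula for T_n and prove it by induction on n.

Claim: T_n = -3^n + 4^n.

Base cases: T_1 = 1 and -3^1 + 4^1 = 1; T_2 = 7 and -3^2 + 4^2 = 7.
Assume T_j = -3^j + 4^j for all 1 ≤ j ≤ r, where r ≥ 2.
Then T_{r+1} = 7T_r − 12T_{r−1} = 7·(-3^r + 4^r) − 12·(-3^{r−1} + 4^{r−1}) = -(7·3 − 12)3^{r−1} + (7·4 − 12)4^{r−1} = -9·3^{r−1} + 16·4^{r−1} = -3^{r+1} + 4^{r+1}.
Hence T_n = -3^n + 4^n for every n ≥ 1, by strong induction.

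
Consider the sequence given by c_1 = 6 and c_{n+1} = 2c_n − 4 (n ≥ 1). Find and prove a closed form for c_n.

Claim: c_n = 2^n + 4.

Base case: c_1 = 6, and 2^1 + 4 = 2 + 4 = 6.
Assume c_m = 2^m + 4 for some m ≥ 1.
Then c_{m+1} = 2c_m − 4 = 2·(2^m + 4) − 4 = 2^{m+1} + 8 − 4 = 2^{m+1} + 4.
Hence c_n = 2^n + 4 for every n ≥ 1, by induction.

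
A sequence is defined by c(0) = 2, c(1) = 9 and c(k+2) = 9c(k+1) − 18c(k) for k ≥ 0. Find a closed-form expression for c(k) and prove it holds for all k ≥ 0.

Claim: c(k) = 6^k + 3^k.

Base cases: c(0) = 2 and 6^0 + 3^0 = 2; c(1) = 9 and 6^1 + 3^1 = 9.
Assume c(i) = 6^i + 3^i for all 0 ≤ i ≤ j, where j ≥ 1.
Then c(j+1) = 9c(j) − 18c(j−1) = 9·(6^j + 3^j) − 18·(6^{j−1} + 3^{j−1}) = (9·6 − 18)6^{j−1} + (9·3 − 18)3^{j−1} = 36·6^{j−1} + 9·3^{j−1} = 6^{j+1} + 3^{j+1}.
Hence c(k) = 6^k + 3^k for every k ≥ 0, by strong induction.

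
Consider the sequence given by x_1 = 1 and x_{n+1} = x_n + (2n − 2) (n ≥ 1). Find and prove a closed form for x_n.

Claim: x_n = n^2 − 3n + 3.

Base case: x_1 = 1, and 1^2 − 3·1 + 3 = 1.
Assume x_j = j^2 − 3j + 3.
Then x_{j+1} = x_j + (2j − 2) = (j^2 − 3j + 3) + (2j − 2) = j^2 − j + 1,
and (j+1)^2 − 3·(j+1) + 3 = j^2 − j + 1.
By induction, x_n = n^2 − 3n + 3 for all n ≥ 1.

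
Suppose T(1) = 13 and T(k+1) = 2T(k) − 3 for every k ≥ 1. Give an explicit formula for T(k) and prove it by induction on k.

Claim: T(k) = 5·2^k + 3.

Base case: T(1) = 13, and 5·2^1 + 3 = 10 + 3 = 13.
Assume T(r) = 5·2^r + 3 for some r ≥ 1.
Then T(r+1) = 2T(r) − 3 = 2·(5·2^r + 3) − 3 = 10·2^r + 6 − 3 = 5·2^{r+1} + 3.
Hence T(k) = 5·2^k + 3 for every k ≥ 1, by induction.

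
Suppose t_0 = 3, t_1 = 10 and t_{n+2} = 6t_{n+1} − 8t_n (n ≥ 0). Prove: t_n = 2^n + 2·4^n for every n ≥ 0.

Base cases: t_0 = 3 and 2^0 + 2·4^0 = 3; t_1 = 10 and 2^1 + 2·4^1 = 10.
Assume t_j = 2^j + 2·4^j for all 0 ≤ j ≤ r, where r ≥ 1.
Then t_{r+1} = 6t_r − 8t_{r−1} = 6·(2^r + 2·4^r) − 8·(2^{r−1} + 2·4^{r−1}) = (6·2 − 8)2^{r−1} + 2·(6·4 − 8)4^{r−1} = 4·2^{r−1} + 32·4^{r−1} = 2^{r+1} + 2·4^{r+1}.
So the formula holds for r+1, and by strong induction t_n = 2^n + 2·4^n for all n ≥ 0.

t_n = 2^n + 2·4^n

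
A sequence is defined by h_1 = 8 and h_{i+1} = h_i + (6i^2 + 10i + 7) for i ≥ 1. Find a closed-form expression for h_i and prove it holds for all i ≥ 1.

Claim: h_i = 2i^3 + 2i^2 + 3i + 1.

Base case: h_1 = 8, and 2·1^3 + 2·1^2 + 3·1 + 1 = 8.
Assume h_r = 2r^3 + 2r^2 + 3r + 1.
Then h_{r+1} = h_r + (6r^2 + 10r + 7) = (2r^3 + 2r^2 + 3r + 1) + (6r^2 + 10r + 7) = 2r^3 + 8r^2 + 13r + 8,
and 2·(r+1)^3 + 2·(r+1)^2 + 3·(r+1) + 1 = 2r^3 + 8r^2 + 13r + 8.
Hence h_i = 2i^3 + 2i^2 + 3i + 1 for every i ≥ 1, by induction.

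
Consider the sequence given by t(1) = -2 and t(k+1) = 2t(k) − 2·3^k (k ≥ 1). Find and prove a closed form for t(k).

Claim: t(k) = 2·2^k − 2·3^k.

Base case: t(1) = -2, and 2·2^1 − 2·3^1 = 4 − 6 = -2.
Assume t(r) = 2·2^r − 2·3^r for some r ≥ 1.
Then t(r+1) = 2t(r) − 2·3^r = 2·(2·2^r − 2·3^r) − 2·3^r = 2·2^{r+1} − 4·3^r − 2·3^r = 2·2^{r+1} − 6·3^r = 2·2^{r+1} − 2·3^{r+1}.
By induction, t(k) = 2·2^k − 2·3^k for all k ≥ 1.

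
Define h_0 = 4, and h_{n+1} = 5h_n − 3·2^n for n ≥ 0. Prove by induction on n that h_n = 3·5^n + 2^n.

Base case: h_0 = 4, and 3·5^0 + 2^0 = 3 + 1 = 4.
Assume h_k = 3·5^k + 2^k for some k ≥ 0.
Then h_{k+1} = 5h_k − 3·2^k = 5·(3·5^k + 2^k) − 3·2^k = 3·5^{k+1} + 5·2^k − 3·2^k = 3·5^{k+1} + 2·2^k = 3·5^{k+1} + 2^{k+1}.
By induction, h_n = 3·5^n + 2^n for all n ≥ 0.

h_n = 3·5^n + 2^n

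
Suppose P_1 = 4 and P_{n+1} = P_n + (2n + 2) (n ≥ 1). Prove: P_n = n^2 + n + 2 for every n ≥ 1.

Base case: P_1 = 4, and 1^2 + 1 + 2 = 4.
Assume P_r = r^2 + r + 2.
Then P_{r+1} = P_r + (2r + 2) = (r^2 + r + 2) + (2r + 2) = r^2 + 3r + 4,
and (r+1)^2 + (r+1) + 2 = r^2 + 3r + 4.
Hence P_n = n^2 + n + 2 for every n ≥ 1, by induction.

P_n = n^2 + n + 2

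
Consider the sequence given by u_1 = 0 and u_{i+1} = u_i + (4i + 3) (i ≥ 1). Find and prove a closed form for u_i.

Claim: u_i = 2i^2 + i − 3.

Base case: u_1 = 0, and 2·1^2 + 1 − 3 = 0.
Assume u_k = 2k^2 + k − 3.
Then u_{k+1} = u_k + (4k + 3) = (2k^2 + k − 3) + (4k + 3) = 2k^2 + 5k,
and 2·(k+1)^2 + (k+1) − 3 = 2k^2 + 5k.
This completes the inductive step, so u_i = 2i^2 + i − 3 for all i ≥ 1.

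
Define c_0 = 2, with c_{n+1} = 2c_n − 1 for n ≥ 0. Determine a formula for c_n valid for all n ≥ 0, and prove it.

Claim: c_n = 2^n + 1.

Base case: c_0 = 2, and 2^0 + 1 = 1 + 1 = 2.
Assume c_k = 2^k + 1 for some k ≥ 0.
Then c_{k+1} = 2c_k − 1 = 2·(2^k + 1) − 1 = 2^{k+1} + 2 − 1 = 2^{k+1} + 1.
This completes the inductive step, so c_n = 2^n + 1 for all n ≥ 0.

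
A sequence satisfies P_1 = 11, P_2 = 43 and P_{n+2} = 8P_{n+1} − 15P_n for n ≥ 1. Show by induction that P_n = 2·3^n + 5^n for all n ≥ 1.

Base cases: P_1 = 11 and 2·3^1 + 5^1 = 11; P_2 = 43 and 2·3^2 + 5^2 = 43.
Assume P_j = 2·3^j + 5^j for all 1 ≤ j ≤ r, where r ≥ 2.
Then P_{r+1} = 8P_r − 15P_{r−1} = 8·(2·3^r + 5^r) − 15·(2·3^{r−1} + 5^{r−1}) = 2·(8·3 − 15)3^{r−1} + (8·5 − 15)5^{r−1} = 18·3^{r−1} + 25·5^{r−1} = 2·3^{r+1} + 5^{r+1}.
So the formula holds for r+1, and by strong induction P_n = 2·3^n + 5^n for all n ≥ 1.

P_n = 2·3^n + 5^n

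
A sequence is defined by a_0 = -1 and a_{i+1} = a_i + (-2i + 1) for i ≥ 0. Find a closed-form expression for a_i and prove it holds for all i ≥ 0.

Claim: a_i = -i^2 + 2i − 1.

Base case: a_0 = -1, and -0^2 + 2·0 − 1 = -1.
Assume a_j = -j^2 + 2j − 1.
Then a_{j+1} = a_j + (-2j + 1) = (-j^2 + 2j − 1) + (-2j + 1) = -j^2,
and -(j+1)^2 + 2·(j+1) − 1 = -j^2.
This completes the inductive step, so a_i = -i^2 + 2i − 1 for all i ≥ 0.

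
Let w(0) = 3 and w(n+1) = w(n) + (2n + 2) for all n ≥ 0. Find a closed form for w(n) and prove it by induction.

Claim: w(n) = n^2 + n + 3.

Base case: w(0) = 3, and 0^2 + 0 + 3 = 3.
Assume w(r) = r^2 + r + 3.
Then w(r+1) = w(r) + (2r + 2) = (r^2 + r + 3) + (2r + 2) = r^2 + 3r + 5,
and (r+1)^2 + (r+1) + 3 = r^2 + 3r + 5.
Hence w(n) = n^2 + n + 3 for every n ≥ 0, by induction.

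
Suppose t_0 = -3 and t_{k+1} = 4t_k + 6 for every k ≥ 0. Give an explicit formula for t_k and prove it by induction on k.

Claim: t_k = -4^k − 2.

Base case: t_0 = -3, and -4^0 − 2 = -1 − 2 = -3.
Assume t_j = -4^j − 2 for some j ≥ 0.
Then t_{j+1} = 4t_j + 6 = 4·(-4^j − 2) + 6 = -4^{j+1} − 8 + 6 = -4^{j+1} − 2.
So the formula holds for j+1, and by induction t_k = -4^k − 2 for all k ≥ 0.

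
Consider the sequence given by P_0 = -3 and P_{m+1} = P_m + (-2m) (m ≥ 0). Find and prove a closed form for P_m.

Claim: P_m = -m^2 + m − 3.

Base case: P_0 = -3, and -0^2 + 0 − 3 = -3.
Assume P_k = -k^2 + k − 3.
Then P_{k+1} = P_k + (-2k) = (-k^2 + k − 3) + (-2k) = -k^2 − k − 3,
and -(k+1)^2 + (k+1) − 3 = -k^2 − k − 3.
By induction, P_m = -m^2 + m − 3 for all m ≥ 0.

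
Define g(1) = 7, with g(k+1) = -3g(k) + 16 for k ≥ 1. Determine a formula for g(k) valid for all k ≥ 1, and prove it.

Claim: g(k) = -(-3)^k + 4.

Base case: g(1) = 7, and -(-3)^1 + 4 = 3 + 4 = 7.
Assume g(j) = -(-3)^j + 4 for some j ≥ 1.
Then g(j+1) = -3g(j) + 16 = -3·(-(-3)^j + 4) + 16 = 3·(-3)^j − 12 + 16 = -(-3)^{j+1} + 4.
By induction, g(k) = -(-3)^k + 4 for all k ≥ 1.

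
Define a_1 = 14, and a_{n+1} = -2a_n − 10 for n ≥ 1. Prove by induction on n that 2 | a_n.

Base case: a_1 = 14 = 2·7, so 2 | a_1.
Assume 2 | a_j, so a_j = 2t for some integer t.
Then a_{j+1} = -2a_j − 10 = -2·(2t) − 10 = 2(-2t − 5), so 2 | a_{j+1}.
So the property holds for j+1, and by induction 2 | a_n for all n ≥ 1.

2 | a_n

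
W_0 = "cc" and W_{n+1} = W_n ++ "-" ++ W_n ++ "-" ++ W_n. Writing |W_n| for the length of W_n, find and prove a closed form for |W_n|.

Claim: |W_n| = 3^{n+1} − 1.

Base case: |W_0| = 2, and 3^{0+1} − 1 = 2.
Assume |W_m| = 3^{m+1} − 1.
Then |W_{m+1}| = 3|W_m| + 2 = 3(3^{m+1} − 1) + 2 = 3^{m+2} − 3 + 2 = 3^{m+2} − 1.
By induction, |W_n| = 3^{n+1} − 1 for all n ≥ 0.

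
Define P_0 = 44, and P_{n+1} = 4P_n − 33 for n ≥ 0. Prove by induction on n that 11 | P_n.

Base case: P_0 = 44 = 11·4, so 11 | P_0.
Assume 11 | P_j, so P_j = 11t for some integer t.
Then P_{j+1} = 4P_j − 33 = 4·(11t) − 33 = 11(4t − 3), so 11 | P_{j+1}.
This completes the inductive step, so 11 | P_n for all n ≥ 0.

11 | P_n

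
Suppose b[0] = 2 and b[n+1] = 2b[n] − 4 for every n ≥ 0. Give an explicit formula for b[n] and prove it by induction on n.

Claim: b[n] = -2^{n+1} + 4.

Base case: b[0] = 2, and -2^{0+1} + 4 = -2 + 4 = 2.
Assume b[m] = -2^{m+1} + 4 for some m ≥ 0.
Then b[m+1] = 2b[m] − 4 = 2·(-2^{m+1} + 4) − 4 = -2^{m+2} + 8 − 4 = -2^{m+2} + 4.
So the formula holds for m+1, and by induction b[n] = -2^{n+1} + 4 for all n ≥ 0.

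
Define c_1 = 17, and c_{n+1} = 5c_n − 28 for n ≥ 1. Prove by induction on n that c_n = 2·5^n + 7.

Base case: c_1 = 17, and 2·5^1 + 7 = 10 + 7 = 17.
Assume c_r = 2·5^r + 7 for some r ≥ 1.
Then c_{r+1} = 5c_r − 28 = 5·(2·5^r + 7) − 28 = 10·5^r + 35 − 28 = 2·5^{r+1} + 7.
Hence c_n = 2·5^n + 7 for every n ≥ 1, by induction.

c_n = 2·5^n + 7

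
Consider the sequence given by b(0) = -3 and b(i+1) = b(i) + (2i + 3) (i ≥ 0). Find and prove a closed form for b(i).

Claim: b(i) = i^2 + 2i − 3.

Base case: b(0) = -3, and 0^2 + 2·0 − 3 = -3.
Assume b(m) = m^2 + 2m − 3.
Then b(m+1) = b(m) + (2m + 3) = (m^2 + 2m − 3) + (2m + 3) = m^2 + 4m,
and (m+1)^2 + 2·(m+1) − 3 = m^2 + 4m.
Hence b(i) = i^2 + 2i − 3 for every i ≥ 0, by induction.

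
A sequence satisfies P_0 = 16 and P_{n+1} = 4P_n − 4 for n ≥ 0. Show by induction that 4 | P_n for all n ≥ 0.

Base case: P_0 = 16 = 4·4, so 4 | P_0.
Assume 4 | P_r, so P_r = 4t for some integer t.
Then P_{r+1} = 4P_r − 4 = 4·(4t) − 4 = 4(4t − 1), so 4 | P_{r+1}.
Hence 4 | P_n for every n ≥ 0, by induction.

4 | P_n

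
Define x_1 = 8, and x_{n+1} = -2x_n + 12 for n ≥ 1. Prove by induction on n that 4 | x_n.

Base case: x_1 = 8 = 4·2, so 4 | x_1.
Assume 4 | x_k, so x_k = 4t for some integer t.
Then x_{k+1} = -2x_k + 12 = -2·(4t) + 12 = 4(-2t + 3), so 4 | x_{k+1}.
By induction, 4 | x_n for all n ≥ 1.

4 | x_n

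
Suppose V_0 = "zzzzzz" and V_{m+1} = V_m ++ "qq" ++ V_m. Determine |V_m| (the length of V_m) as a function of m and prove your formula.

Claim: |V_m| = 2^{m+3} − 2.

Base case: |V_0| = 6, and 2^{0+3} − 2 = 6.
Assume |V_r| = 2^{r+3} − 2.
Then |V_{r+1}| = |V_r| + 2 + |V_r| = 2|V_r| + 2 = 2(2^{r+3} − 2) + 2 = 2^{r+1+3} − 4 + 2 = 2^{r+1+3} − 2.
This completes the inductive step, so |V_m| = 2^{m+3} − 2 for all m ≥ 0.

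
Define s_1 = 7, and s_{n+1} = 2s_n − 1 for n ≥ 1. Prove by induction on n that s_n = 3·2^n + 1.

Base case: s_1 = 7, and 3·2^1 + 1 = 6 + 1 = 7.
Assume s_k = 3·2^k + 1 for some k ≥ 1.
Then s_{k+1} = 2s_k − 1 = 2·(3·2^k + 1) − 1 = 6·2^k + 2 − 1 = 3·2^{k+1} + 1.
By induction, s_n = 3·2^n + 1 for all n ≥ 1.

s_n = 3·2^n + 1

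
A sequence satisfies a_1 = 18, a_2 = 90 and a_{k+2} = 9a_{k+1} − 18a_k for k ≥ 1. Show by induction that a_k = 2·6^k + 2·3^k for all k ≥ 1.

Base cases: a_1 = 18 and 2·6^1 + 2·3^1 = 18; a_2 = 90 and 2·6^2 + 2·3^2 = 90.
Assume a_j = 2·6^j + 2·3^j for all 1 ≤ j ≤ r, where r ≥ 2.
Then a_{r+1} = 9a_r − 18a_{r−1} = 9·(2·6^r + 2·3^r) − 18·(2·6^{r−1} + 2·3^{r−1}) = 2·(9·6 − 18)6^{r−1} + 2·(9·3 − 18)3^{r−1} = 72·6^{r−1} + 18·3^{r−1} = 2·6^{r+1} + 2·3^{r+1}.
This completes the inductive step, so a_k = 2·6^k + 2·3^k for all k ≥ 1.

a_k = 2·6^k + 2·3^k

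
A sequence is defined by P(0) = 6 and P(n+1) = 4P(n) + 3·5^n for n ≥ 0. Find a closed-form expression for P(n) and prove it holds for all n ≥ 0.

Claim: P(n) = 3·4^n + 3·5^n.

Base case: P(0) = 6, and 3·4^0 + 3·5^0 = 3 + 3 = 6.
Assume P(k) = 3·4^k + 3·5^k for some k ≥ 0.
Then P(k+1) = 4P(k) + 3·5^k = 4·(3·4^k + 3·5^k) + 3·5^k = 3·4^{k+1} + 12·5^k + 3·5^k = 3·4^{k+1} + 15·5^k = 3·4^{k+1} + 3·5^{k+1}.
By induction, P(n) = 3·4^n + 3·5^n for all n ≥ 0.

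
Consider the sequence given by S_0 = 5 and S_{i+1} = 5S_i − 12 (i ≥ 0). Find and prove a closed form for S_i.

Claim: S_i = 2·5^i + 3.

Base case: S_0 = 5, and 2·5^0 + 3 = 2 + 3 = 5.
Assume S_m = 2·5^m + 3 for some m ≥ 0.
Then S_{m+1} = 5S_m − 12 = 5·(2·5^m + 3) − 12 = 10·5^m + 15 − 12 = 2·5^{m+1} + 3.
By induction, S_i = 2·5^i + 3 for all i ≥ 0.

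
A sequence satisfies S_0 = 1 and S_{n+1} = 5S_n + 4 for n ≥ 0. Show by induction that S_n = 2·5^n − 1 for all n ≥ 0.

Base case: S_0 = 1, and 2·5^0 − 1 = 2 − 1 = 1.
Assume S_r = 2·5^r − 1 for some r ≥ 0.
Then S_{r+1} = 5S_r + 4 = 5·(2·5^r − 1) + 4 = 10·5^r − 5 + 4 = 2·5^{r+1} − 1.
So the formula holds for r+1, and by induction S_n = 2·5^n − 1 for all n ≥ 0.

S_n = 2·5^n − 1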